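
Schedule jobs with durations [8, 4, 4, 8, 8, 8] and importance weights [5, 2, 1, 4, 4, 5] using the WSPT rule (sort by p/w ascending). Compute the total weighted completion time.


Compute p/w ratios and sort ascending (WSPT): [(8, 5), (8, 5), (4, 2), (8, 4), (8, 4), (4, 1)]
Compute weighted completion times:
  Job (p=8,w=5): C=8, w*C=5*8=40
  Job (p=8,w=5): C=16, w*C=5*16=80
  Job (p=4,w=2): C=20, w*C=2*20=40
  Job (p=8,w=4): C=28, w*C=4*28=112
  Job (p=8,w=4): C=36, w*C=4*36=144
  Job (p=4,w=1): C=40, w*C=1*40=40
Total weighted completion time = 456

456


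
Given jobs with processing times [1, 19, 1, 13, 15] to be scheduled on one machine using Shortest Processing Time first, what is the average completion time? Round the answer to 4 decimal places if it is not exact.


Sort jobs by processing time (SPT order): [1, 1, 13, 15, 19]
Compute completion times sequentially:
  Job 1: processing = 1, completes at 1
  Job 2: processing = 1, completes at 2
  Job 3: processing = 13, completes at 15
  Job 4: processing = 15, completes at 30
  Job 5: processing = 19, completes at 49
Sum of completion times = 97
Average completion time = 97/5 = 19.4

19.4


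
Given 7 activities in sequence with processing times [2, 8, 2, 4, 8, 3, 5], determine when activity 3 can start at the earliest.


Activity 3 starts after activities 1 through 2 complete.
Predecessor durations: [2, 8]
ES = 2 + 8 = 10

10


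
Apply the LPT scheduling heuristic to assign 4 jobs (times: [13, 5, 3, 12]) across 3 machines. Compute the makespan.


Sort jobs in decreasing order (LPT): [13, 12, 5, 3]
Assign each job to the least loaded machine:
  Machine 1: jobs [13], load = 13
  Machine 2: jobs [12], load = 12
  Machine 3: jobs [5, 3], load = 8
Makespan = max load = 13

13


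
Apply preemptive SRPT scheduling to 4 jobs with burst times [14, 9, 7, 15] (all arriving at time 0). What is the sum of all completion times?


Since all jobs arrive at t=0, SRPT equals SPT ordering.
SPT order: [7, 9, 14, 15]
Completion times:
  Job 1: p=7, C=7
  Job 2: p=9, C=16
  Job 3: p=14, C=30
  Job 4: p=15, C=45
Total completion time = 7 + 16 + 30 + 45 = 98

98


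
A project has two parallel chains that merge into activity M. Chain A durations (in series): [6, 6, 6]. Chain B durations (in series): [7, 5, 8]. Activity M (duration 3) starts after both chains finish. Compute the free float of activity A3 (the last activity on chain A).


ES(A3) = sum of predecessors on chain A = 12
EF(A3) = ES + duration = 12 + 6 = 18
Successor of A3 is M. ES(M) = max(sum(A), sum(B)) = max(18, 20) = 20
Free float = ES(successor) - EF(current) = 20 - 18 = 2

2


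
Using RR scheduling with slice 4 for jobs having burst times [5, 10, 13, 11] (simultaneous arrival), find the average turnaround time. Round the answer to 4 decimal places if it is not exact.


Time quantum = 4
Execution trace:
  J1 runs 4 units, time = 4
  J2 runs 4 units, time = 8
  J3 runs 4 units, time = 12
  J4 runs 4 units, time = 16
  J1 runs 1 units, time = 17
  J2 runs 4 units, time = 21
  J3 runs 4 units, time = 25
  J4 runs 4 units, time = 29
  J2 runs 2 units, time = 31
  J3 runs 4 units, time = 35
  J4 runs 3 units, time = 38
  J3 runs 1 units, time = 39
Finish times: [17, 31, 39, 38]
Average turnaround = 125/4 = 31.25

31.25


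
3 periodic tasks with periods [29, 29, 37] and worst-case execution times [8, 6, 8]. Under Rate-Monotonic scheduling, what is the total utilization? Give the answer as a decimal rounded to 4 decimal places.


Compute individual utilizations (exact fractions):
  Task 1: C/T = 8/29 (approx. 0.2759)
  Task 2: C/T = 6/29 (approx. 0.2069)
  Task 3: C/T = 8/37 (approx. 0.2162)
Total utilization U = 8/29 + 6/29 + 8/37 = 750/1073
Rounded to 4 decimal places: U = 0.6990
RM (Liu & Layland) bound for 3 tasks = 0.779763; compare with U = 750/1073 (approx. 0.698975)
U <= bound, so schedulable by RM sufficient condition.

0.6990


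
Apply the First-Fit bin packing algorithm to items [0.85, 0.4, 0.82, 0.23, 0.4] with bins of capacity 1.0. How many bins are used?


Place items sequentially using First-Fit:
  Item 0.85 -> new Bin 1
  Item 0.4 -> new Bin 2
  Item 0.82 -> new Bin 3
  Item 0.23 -> Bin 2 (now 0.63)
  Item 0.4 -> new Bin 4
Total bins used = 4

4


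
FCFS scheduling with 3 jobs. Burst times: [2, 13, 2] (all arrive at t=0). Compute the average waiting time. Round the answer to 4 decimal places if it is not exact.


FCFS order (as given): [2, 13, 2]
Waiting times:
  Job 1: wait = 0
  Job 2: wait = 2
  Job 3: wait = 15
Sum of waiting times = 17
Average waiting time = 17/3 = 5.6667

5.6667


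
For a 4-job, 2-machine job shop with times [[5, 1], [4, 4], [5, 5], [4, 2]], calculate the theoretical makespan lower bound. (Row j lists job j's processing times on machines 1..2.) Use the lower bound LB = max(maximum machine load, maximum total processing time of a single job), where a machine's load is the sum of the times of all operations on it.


Machine loads:
  Machine 1: 5 + 4 + 5 + 4 = 18
  Machine 2: 1 + 4 + 5 + 2 = 12
Max machine load = 18
Job totals:
  Job 1: 6
  Job 2: 8
  Job 3: 10
  Job 4: 6
Max job total = 10
Lower bound = max(18, 10) = 18

18


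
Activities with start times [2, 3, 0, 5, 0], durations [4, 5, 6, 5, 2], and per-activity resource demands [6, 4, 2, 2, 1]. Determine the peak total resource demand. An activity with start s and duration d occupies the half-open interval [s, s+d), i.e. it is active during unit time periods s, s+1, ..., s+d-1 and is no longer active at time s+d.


Each activity i is active on [start_i, start_i + duration_i).
Compute total resource usage per time slot:
  t=0: active resources = [2, 1], total = 3
  t=1: active resources = [2, 1], total = 3
  t=2: active resources = [6, 2], total = 8
  t=3: active resources = [6, 4, 2], total = 12
  t=4: active resources = [6, 4, 2], total = 12
  t=5: active resources = [6, 4, 2, 2], total = 14
  t=6: active resources = [4, 2], total = 6
  t=7: active resources = [4, 2], total = 6
  t=8: active resources = [2], total = 2
  t=9: active resources = [2], total = 2
Peak resource demand = 14

14


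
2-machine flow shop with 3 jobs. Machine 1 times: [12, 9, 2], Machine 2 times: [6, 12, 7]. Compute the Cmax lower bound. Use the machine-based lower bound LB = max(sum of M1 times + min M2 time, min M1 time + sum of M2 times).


LB1 = sum(M1 times) + min(M2 times) = 23 + 6 = 29
LB2 = min(M1 times) + sum(M2 times) = 2 + 25 = 27
Lower bound = max(LB1, LB2) = max(29, 27) = 29

29


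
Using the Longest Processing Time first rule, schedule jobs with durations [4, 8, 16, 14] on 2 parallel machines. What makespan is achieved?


Sort jobs in decreasing order (LPT): [16, 14, 8, 4]
Assign each job to the least loaded machine:
  Machine 1: jobs [16, 4], load = 20
  Machine 2: jobs [14, 8], load = 22
Makespan = max load = 22

22


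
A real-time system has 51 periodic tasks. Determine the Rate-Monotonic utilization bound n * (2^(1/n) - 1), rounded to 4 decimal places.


Compute 2^(1/51) = 1.0136839003
Subtract 1: 1.0136839003 - 1 = 0.0136839003
Multiply by n: 51 * 0.0136839003 = 0.6978789153
Round to 4 dp: 0.6979

0.6979


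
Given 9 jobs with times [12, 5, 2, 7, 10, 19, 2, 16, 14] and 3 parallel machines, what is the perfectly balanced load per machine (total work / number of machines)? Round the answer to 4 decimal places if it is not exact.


Total processing time = 12 + 5 + 2 + 7 + 10 + 19 + 2 + 16 + 14 = 87
Number of machines = 3
Ideal balanced load = 87 / 3 = 29.0

29.0


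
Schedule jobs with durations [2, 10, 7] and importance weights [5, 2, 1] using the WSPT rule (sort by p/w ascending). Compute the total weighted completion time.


Compute p/w ratios and sort ascending (WSPT): [(2, 5), (10, 2), (7, 1)]
Compute weighted completion times:
  Job (p=2,w=5): C=2, w*C=5*2=10
  Job (p=10,w=2): C=12, w*C=2*12=24
  Job (p=7,w=1): C=19, w*C=1*19=19
Total weighted completion time = 53

53


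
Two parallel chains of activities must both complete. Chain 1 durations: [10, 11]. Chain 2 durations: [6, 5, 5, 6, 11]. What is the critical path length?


Path A total = 10 + 11 = 21
Path B total = 6 + 5 + 5 + 6 + 11 = 33
Critical path = longest path = max(21, 33) = 33

33


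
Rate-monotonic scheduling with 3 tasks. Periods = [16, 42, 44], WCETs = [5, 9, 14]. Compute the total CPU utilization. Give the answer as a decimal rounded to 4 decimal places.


Compute individual utilizations (exact fractions):
  Task 1: C/T = 5/16 (approx. 0.3125)
  Task 2: C/T = 9/42 = 3/14 (approx. 0.2143)
  Task 3: C/T = 14/44 = 7/22 (approx. 0.3182)
Total utilization U = 5/16 + 3/14 + 7/22 = 1041/1232
Rounded to 4 decimal places: U = 0.8450
RM (Liu & Layland) bound for 3 tasks = 0.779763; compare with U = 1041/1232 (approx. 0.844968)
bound < U <= 1, so the RM sufficient condition is not met (inconclusive; an exact test such as response-time analysis is needed).

0.8450


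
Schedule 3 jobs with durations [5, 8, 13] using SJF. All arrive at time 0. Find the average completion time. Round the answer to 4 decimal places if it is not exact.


SJF order (ascending): [5, 8, 13]
Completion times:
  Job 1: burst=5, C=5
  Job 2: burst=8, C=13
  Job 3: burst=13, C=26
Average completion = 44/3 = 14.6667

14.6667


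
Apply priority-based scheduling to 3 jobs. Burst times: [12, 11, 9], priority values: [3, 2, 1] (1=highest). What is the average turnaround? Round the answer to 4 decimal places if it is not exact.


Sort by priority (ascending = highest first):
Order: [(1, 9), (2, 11), (3, 12)]
Completion times:
  Priority 1, burst=9, C=9
  Priority 2, burst=11, C=20
  Priority 3, burst=12, C=32
Average turnaround = 61/3 = 20.3333

20.3333


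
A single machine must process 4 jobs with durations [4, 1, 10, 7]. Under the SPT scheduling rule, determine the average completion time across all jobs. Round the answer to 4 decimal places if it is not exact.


Sort jobs by processing time (SPT order): [1, 4, 7, 10]
Compute completion times sequentially:
  Job 1: processing = 1, completes at 1
  Job 2: processing = 4, completes at 5
  Job 3: processing = 7, completes at 12
  Job 4: processing = 10, completes at 22
Sum of completion times = 40
Average completion time = 40/4 = 10.0

10.0


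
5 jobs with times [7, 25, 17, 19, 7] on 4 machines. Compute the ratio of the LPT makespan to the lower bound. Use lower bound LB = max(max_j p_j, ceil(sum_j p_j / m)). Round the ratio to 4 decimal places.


LPT order: [25, 19, 17, 7, 7]
Machine loads after assignment: [25, 19, 17, 14]
LPT makespan = 25
Lower bound = max(max_job, ceil(total/4)) = max(25, 19) = 25
Ratio = 25 / 25 = 1.0

1.0


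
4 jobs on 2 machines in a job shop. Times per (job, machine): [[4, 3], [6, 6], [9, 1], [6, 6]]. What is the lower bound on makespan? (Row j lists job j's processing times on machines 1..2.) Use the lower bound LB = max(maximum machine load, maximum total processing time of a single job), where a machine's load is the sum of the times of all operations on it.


Machine loads:
  Machine 1: 4 + 6 + 9 + 6 = 25
  Machine 2: 3 + 6 + 1 + 6 = 16
Max machine load = 25
Job totals:
  Job 1: 7
  Job 2: 12
  Job 3: 10
  Job 4: 12
Max job total = 12
Lower bound = max(25, 12) = 25

25


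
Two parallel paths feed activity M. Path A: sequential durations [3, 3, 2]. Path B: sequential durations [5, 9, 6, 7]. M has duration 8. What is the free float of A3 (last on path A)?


ES(A3) = sum of predecessors on chain A = 6
EF(A3) = ES + duration = 6 + 2 = 8
Successor of A3 is M. ES(M) = max(sum(A), sum(B)) = max(8, 27) = 27
Free float = ES(successor) - EF(current) = 27 - 8 = 19

19


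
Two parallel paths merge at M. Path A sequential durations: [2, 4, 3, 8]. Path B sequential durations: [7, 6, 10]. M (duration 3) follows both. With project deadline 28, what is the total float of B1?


Forward pass: ES(B1) = sum of predecessors on chain B = 0
EF = ES + duration = 0 + 7 = 7
Backward pass: LF(M) = deadline = 28; LS(M) = 28 - 3 = 25
LF(B1) = LS(M) - sum(successors on chain B) = 25 - 16 = 9
LS = LF - duration = 9 - 7 = 2
Total float = LS - ES = 2 - 0 = 2

2


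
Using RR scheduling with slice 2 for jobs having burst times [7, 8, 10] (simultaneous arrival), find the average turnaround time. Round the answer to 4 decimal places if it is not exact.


Time quantum = 2
Execution trace:
  J1 runs 2 units, time = 2
  J2 runs 2 units, time = 4
  J3 runs 2 units, time = 6
  J1 runs 2 units, time = 8
  J2 runs 2 units, time = 10
  J3 runs 2 units, time = 12
  J1 runs 2 units, time = 14
  J2 runs 2 units, time = 16
  J3 runs 2 units, time = 18
  J1 runs 1 units, time = 19
  J2 runs 2 units, time = 21
  J3 runs 2 units, time = 23
  J3 runs 2 units, time = 25
Finish times: [19, 21, 25]
Average turnaround = 65/3 = 21.6667

21.6667


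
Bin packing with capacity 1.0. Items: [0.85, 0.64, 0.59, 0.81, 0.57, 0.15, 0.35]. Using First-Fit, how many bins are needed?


Place items sequentially using First-Fit:
  Item 0.85 -> new Bin 1
  Item 0.64 -> new Bin 2
  Item 0.59 -> new Bin 3
  Item 0.81 -> new Bin 4
  Item 0.57 -> new Bin 5
  Item 0.15 -> Bin 1 (now 1.0)
  Item 0.35 -> Bin 2 (now 0.99)
Total bins used = 5

5


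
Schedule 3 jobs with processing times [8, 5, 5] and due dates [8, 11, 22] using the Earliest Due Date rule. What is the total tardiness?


Sort by due date (EDD order): [(8, 8), (5, 11), (5, 22)]
Compute completion times and tardiness:
  Job 1: p=8, d=8, C=8, tardiness=max(0,8-8)=0
  Job 2: p=5, d=11, C=13, tardiness=max(0,13-11)=2
  Job 3: p=5, d=22, C=18, tardiness=max(0,18-22)=0
Total tardiness = 2

2


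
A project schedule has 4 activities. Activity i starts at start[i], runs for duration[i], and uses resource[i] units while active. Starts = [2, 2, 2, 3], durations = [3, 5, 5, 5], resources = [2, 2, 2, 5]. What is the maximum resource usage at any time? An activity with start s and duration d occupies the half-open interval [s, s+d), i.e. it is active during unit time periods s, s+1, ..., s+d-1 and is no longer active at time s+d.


Each activity i is active on [start_i, start_i + duration_i).
Compute total resource usage per time slot:
  t=0: active resources = [], total = 0
  t=1: active resources = [], total = 0
  t=2: active resources = [2, 2, 2], total = 6
  t=3: active resources = [2, 2, 2, 5], total = 11
  t=4: active resources = [2, 2, 2, 5], total = 11
  t=5: active resources = [2, 2, 5], total = 9
  t=6: active resources = [2, 2, 5], total = 9
  t=7: active resources = [5], total = 5
Peak resource demand = 11

11


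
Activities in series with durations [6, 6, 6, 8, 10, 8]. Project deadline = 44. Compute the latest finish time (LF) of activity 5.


LF(activity 5) = deadline - sum of successor durations
Successors: activities 6 through 6 with durations [8]
Sum of successor durations = 8
LF = 44 - 8 = 36

36


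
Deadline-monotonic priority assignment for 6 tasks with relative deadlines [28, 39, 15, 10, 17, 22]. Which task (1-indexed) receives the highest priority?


Sort tasks by relative deadline (ascending):
  Task 4: deadline = 10
  Task 3: deadline = 15
  Task 5: deadline = 17
  Task 6: deadline = 22
  Task 1: deadline = 28
  Task 2: deadline = 39
Priority order (highest first): [4, 3, 5, 6, 1, 2]
Highest priority task = 4

4


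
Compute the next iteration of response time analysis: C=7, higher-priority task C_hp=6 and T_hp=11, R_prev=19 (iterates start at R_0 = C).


R_next = C + ceil(R_prev / T_hp) * C_hp
ceil(19 / 11) = ceil(1.7273) = 2
Interference = 2 * 6 = 12
R_next = 7 + 12 = 19
R_next = R_prev, so the iteration has converged (response time = 19).

19


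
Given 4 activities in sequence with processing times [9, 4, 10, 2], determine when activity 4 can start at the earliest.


Activity 4 starts after activities 1 through 3 complete.
Predecessor durations: [9, 4, 10]
ES = 9 + 4 + 10 = 23

23


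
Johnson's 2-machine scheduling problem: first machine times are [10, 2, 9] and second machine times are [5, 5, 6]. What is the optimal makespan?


Apply Johnson's rule:
  Group 1 (a <= b): [(2, 2, 5)]
  Group 2 (a > b): [(3, 9, 6), (1, 10, 5)]
Optimal job order: [2, 3, 1]
Schedule:
  Job 2: M1 done at 2, M2 done at 7
  Job 3: M1 done at 11, M2 done at 17
  Job 1: M1 done at 21, M2 done at 26
Makespan = 26

26


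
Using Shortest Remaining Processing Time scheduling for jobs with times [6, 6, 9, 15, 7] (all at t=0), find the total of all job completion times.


Since all jobs arrive at t=0, SRPT equals SPT ordering.
SPT order: [6, 6, 7, 9, 15]
Completion times:
  Job 1: p=6, C=6
  Job 2: p=6, C=12
  Job 3: p=7, C=19
  Job 4: p=9, C=28
  Job 5: p=15, C=43
Total completion time = 6 + 12 + 19 + 28 + 43 = 108

108


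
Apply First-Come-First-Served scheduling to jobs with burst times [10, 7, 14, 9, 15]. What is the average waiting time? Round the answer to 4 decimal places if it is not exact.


FCFS order (as given): [10, 7, 14, 9, 15]
Waiting times:
  Job 1: wait = 0
  Job 2: wait = 10
  Job 3: wait = 17
  Job 4: wait = 31
  Job 5: wait = 40
Sum of waiting times = 98
Average waiting time = 98/5 = 19.6

19.6


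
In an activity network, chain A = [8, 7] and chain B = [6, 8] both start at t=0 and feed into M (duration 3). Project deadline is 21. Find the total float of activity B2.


Forward pass: ES(B2) = sum of predecessors on chain B = 6
EF = ES + duration = 6 + 8 = 14
Backward pass: LF(M) = deadline = 21; LS(M) = 21 - 3 = 18
LF(B2) = LS(M) - sum(successors on chain B) = 18 - 0 = 18
LS = LF - duration = 18 - 8 = 10
Total float = LS - ES = 10 - 6 = 4

4


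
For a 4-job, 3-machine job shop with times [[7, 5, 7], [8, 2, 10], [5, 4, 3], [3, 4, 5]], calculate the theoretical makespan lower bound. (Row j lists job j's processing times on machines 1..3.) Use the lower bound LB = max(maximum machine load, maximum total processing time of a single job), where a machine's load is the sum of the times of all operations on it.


Machine loads:
  Machine 1: 7 + 8 + 5 + 3 = 23
  Machine 2: 5 + 2 + 4 + 4 = 15
  Machine 3: 7 + 10 + 3 + 5 = 25
Max machine load = 25
Job totals:
  Job 1: 19
  Job 2: 20
  Job 3: 12
  Job 4: 12
Max job total = 20
Lower bound = max(25, 20) = 25

25


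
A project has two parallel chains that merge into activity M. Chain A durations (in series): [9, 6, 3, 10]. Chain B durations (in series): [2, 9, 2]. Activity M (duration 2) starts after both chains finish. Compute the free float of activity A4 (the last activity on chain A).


ES(A4) = sum of predecessors on chain A = 18
EF(A4) = ES + duration = 18 + 10 = 28
Successor of A4 is M. ES(M) = max(sum(A), sum(B)) = max(28, 13) = 28
Free float = ES(successor) - EF(current) = 28 - 28 = 0

0


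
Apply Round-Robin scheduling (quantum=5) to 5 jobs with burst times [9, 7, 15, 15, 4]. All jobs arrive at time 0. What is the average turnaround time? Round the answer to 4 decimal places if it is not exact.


Time quantum = 5
Execution trace:
  J1 runs 5 units, time = 5
  J2 runs 5 units, time = 10
  J3 runs 5 units, time = 15
  J4 runs 5 units, time = 20
  J5 runs 4 units, time = 24
  J1 runs 4 units, time = 28
  J2 runs 2 units, time = 30
  J3 runs 5 units, time = 35
  J4 runs 5 units, time = 40
  J3 runs 5 units, time = 45
  J4 runs 5 units, time = 50
Finish times: [28, 30, 45, 50, 24]
Average turnaround = 177/5 = 35.4

35.4


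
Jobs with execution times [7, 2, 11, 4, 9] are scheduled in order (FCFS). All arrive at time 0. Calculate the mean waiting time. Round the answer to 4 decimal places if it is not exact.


FCFS order (as given): [7, 2, 11, 4, 9]
Waiting times:
  Job 1: wait = 0
  Job 2: wait = 7
  Job 3: wait = 9
  Job 4: wait = 20
  Job 5: wait = 24
Sum of waiting times = 60
Average waiting time = 60/5 = 12.0

12.0


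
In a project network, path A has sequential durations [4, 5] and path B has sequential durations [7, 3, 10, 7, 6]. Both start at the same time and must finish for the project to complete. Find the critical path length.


Path A total = 4 + 5 = 9
Path B total = 7 + 3 + 10 + 7 + 6 = 33
Critical path = longest path = max(9, 33) = 33

33


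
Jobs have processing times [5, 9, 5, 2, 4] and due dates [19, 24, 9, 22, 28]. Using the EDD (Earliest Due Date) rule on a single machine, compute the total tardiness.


Sort by due date (EDD order): [(5, 9), (5, 19), (2, 22), (9, 24), (4, 28)]
Compute completion times and tardiness:
  Job 1: p=5, d=9, C=5, tardiness=max(0,5-9)=0
  Job 2: p=5, d=19, C=10, tardiness=max(0,10-19)=0
  Job 3: p=2, d=22, C=12, tardiness=max(0,12-22)=0
  Job 4: p=9, d=24, C=21, tardiness=max(0,21-24)=0
  Job 5: p=4, d=28, C=25, tardiness=max(0,25-28)=0
Total tardiness = 0

0


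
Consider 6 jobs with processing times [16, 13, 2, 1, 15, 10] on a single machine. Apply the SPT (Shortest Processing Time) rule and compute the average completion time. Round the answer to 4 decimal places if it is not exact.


Sort jobs by processing time (SPT order): [1, 2, 10, 13, 15, 16]
Compute completion times sequentially:
  Job 1: processing = 1, completes at 1
  Job 2: processing = 2, completes at 3
  Job 3: processing = 10, completes at 13
  Job 4: processing = 13, completes at 26
  Job 5: processing = 15, completes at 41
  Job 6: processing = 16, completes at 57
Sum of completion times = 141
Average completion time = 141/6 = 23.5

23.5


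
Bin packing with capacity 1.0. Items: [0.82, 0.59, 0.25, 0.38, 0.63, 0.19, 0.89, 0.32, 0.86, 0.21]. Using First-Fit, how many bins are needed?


Place items sequentially using First-Fit:
  Item 0.82 -> new Bin 1
  Item 0.59 -> new Bin 2
  Item 0.25 -> Bin 2 (now 0.84)
  Item 0.38 -> new Bin 3
  Item 0.63 -> new Bin 4
  Item 0.19 -> Bin 3 (now 0.57)
  Item 0.89 -> new Bin 5
  Item 0.32 -> Bin 3 (now 0.89)
  Item 0.86 -> new Bin 6
  Item 0.21 -> Bin 4 (now 0.84)
Total bins used = 6

6


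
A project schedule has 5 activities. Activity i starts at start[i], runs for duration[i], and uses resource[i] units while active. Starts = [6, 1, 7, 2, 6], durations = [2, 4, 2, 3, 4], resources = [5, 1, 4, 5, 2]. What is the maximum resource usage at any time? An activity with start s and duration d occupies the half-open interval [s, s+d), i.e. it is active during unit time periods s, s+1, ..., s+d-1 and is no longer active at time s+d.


Each activity i is active on [start_i, start_i + duration_i).
Compute total resource usage per time slot:
  t=0: active resources = [], total = 0
  t=1: active resources = [1], total = 1
  t=2: active resources = [1, 5], total = 6
  t=3: active resources = [1, 5], total = 6
  t=4: active resources = [1, 5], total = 6
  t=5: active resources = [], total = 0
  t=6: active resources = [5, 2], total = 7
  t=7: active resources = [5, 4, 2], total = 11
  t=8: active resources = [4, 2], total = 6
  t=9: active resources = [2], total = 2
Peak resource demand = 11

11


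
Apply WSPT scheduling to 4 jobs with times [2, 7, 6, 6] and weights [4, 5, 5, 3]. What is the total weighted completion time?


Compute p/w ratios and sort ascending (WSPT): [(2, 4), (6, 5), (7, 5), (6, 3)]
Compute weighted completion times:
  Job (p=2,w=4): C=2, w*C=4*2=8
  Job (p=6,w=5): C=8, w*C=5*8=40
  Job (p=7,w=5): C=15, w*C=5*15=75
  Job (p=6,w=3): C=21, w*C=3*21=63
Total weighted completion time = 186

186


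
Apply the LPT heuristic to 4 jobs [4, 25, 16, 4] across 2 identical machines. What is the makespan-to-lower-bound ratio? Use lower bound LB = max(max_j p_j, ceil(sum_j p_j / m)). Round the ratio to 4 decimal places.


LPT order: [25, 16, 4, 4]
Machine loads after assignment: [25, 24]
LPT makespan = 25
Lower bound = max(max_job, ceil(total/2)) = max(25, 25) = 25
Ratio = 25 / 25 = 1.0

1.0


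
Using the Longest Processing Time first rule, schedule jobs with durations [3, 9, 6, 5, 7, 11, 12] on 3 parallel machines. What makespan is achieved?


Sort jobs in decreasing order (LPT): [12, 11, 9, 7, 6, 5, 3]
Assign each job to the least loaded machine:
  Machine 1: jobs [12, 5], load = 17
  Machine 2: jobs [11, 6], load = 17
  Machine 3: jobs [9, 7, 3], load = 19
Makespan = max load = 19

19


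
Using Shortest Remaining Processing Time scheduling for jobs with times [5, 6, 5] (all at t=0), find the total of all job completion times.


Since all jobs arrive at t=0, SRPT equals SPT ordering.
SPT order: [5, 5, 6]
Completion times:
  Job 1: p=5, C=5
  Job 2: p=5, C=10
  Job 3: p=6, C=16
Total completion time = 5 + 10 + 16 = 31

31


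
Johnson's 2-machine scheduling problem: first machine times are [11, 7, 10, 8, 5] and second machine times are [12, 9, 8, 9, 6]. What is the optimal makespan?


Apply Johnson's rule:
  Group 1 (a <= b): [(5, 5, 6), (2, 7, 9), (4, 8, 9), (1, 11, 12)]
  Group 2 (a > b): [(3, 10, 8)]
Optimal job order: [5, 2, 4, 1, 3]
Schedule:
  Job 5: M1 done at 5, M2 done at 11
  Job 2: M1 done at 12, M2 done at 21
  Job 4: M1 done at 20, M2 done at 30
  Job 1: M1 done at 31, M2 done at 43
  Job 3: M1 done at 41, M2 done at 51
Makespan = 51

51


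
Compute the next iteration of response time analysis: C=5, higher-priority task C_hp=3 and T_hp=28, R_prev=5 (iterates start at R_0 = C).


R_next = C + ceil(R_prev / T_hp) * C_hp
ceil(5 / 28) = ceil(0.1786) = 1
Interference = 1 * 3 = 3
R_next = 5 + 3 = 8

8


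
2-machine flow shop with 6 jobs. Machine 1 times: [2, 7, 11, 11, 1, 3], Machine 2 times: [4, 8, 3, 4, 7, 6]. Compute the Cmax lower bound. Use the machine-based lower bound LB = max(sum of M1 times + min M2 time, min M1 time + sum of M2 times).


LB1 = sum(M1 times) + min(M2 times) = 35 + 3 = 38
LB2 = min(M1 times) + sum(M2 times) = 1 + 32 = 33
Lower bound = max(LB1, LB2) = max(38, 33) = 38

38


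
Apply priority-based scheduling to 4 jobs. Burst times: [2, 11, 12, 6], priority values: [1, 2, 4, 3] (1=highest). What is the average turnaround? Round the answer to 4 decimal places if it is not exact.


Sort by priority (ascending = highest first):
Order: [(1, 2), (2, 11), (3, 6), (4, 12)]
Completion times:
  Priority 1, burst=2, C=2
  Priority 2, burst=11, C=13
  Priority 3, burst=6, C=19
  Priority 4, burst=12, C=31
Average turnaround = 65/4 = 16.25

16.25


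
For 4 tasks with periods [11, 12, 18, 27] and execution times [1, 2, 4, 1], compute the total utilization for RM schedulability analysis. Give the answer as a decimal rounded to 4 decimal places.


Compute individual utilizations (exact fractions):
  Task 1: C/T = 1/11 (approx. 0.0909)
  Task 2: C/T = 2/12 = 1/6 (approx. 0.1667)
  Task 3: C/T = 4/18 = 2/9 (approx. 0.2222)
  Task 4: C/T = 1/27 (approx. 0.037)
Total utilization U = 1/11 + 1/6 + 2/9 + 1/27 = 307/594
Rounded to 4 decimal places: U = 0.5168
RM (Liu & Layland) bound for 4 tasks = 0.756828; compare with U = 307/594 (approx. 0.516835)
U <= bound, so schedulable by RM sufficient condition.

0.5168


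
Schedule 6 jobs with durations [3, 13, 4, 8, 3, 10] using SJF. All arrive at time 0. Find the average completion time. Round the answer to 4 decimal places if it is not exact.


SJF order (ascending): [3, 3, 4, 8, 10, 13]
Completion times:
  Job 1: burst=3, C=3
  Job 2: burst=3, C=6
  Job 3: burst=4, C=10
  Job 4: burst=8, C=18
  Job 5: burst=10, C=28
  Job 6: burst=13, C=41
Average completion = 106/6 = 17.6667

17.6667


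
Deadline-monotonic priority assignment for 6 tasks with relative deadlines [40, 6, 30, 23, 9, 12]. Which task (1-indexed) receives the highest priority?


Sort tasks by relative deadline (ascending):
  Task 2: deadline = 6
  Task 5: deadline = 9
  Task 6: deadline = 12
  Task 4: deadline = 23
  Task 3: deadline = 30
  Task 1: deadline = 40
Priority order (highest first): [2, 5, 6, 4, 3, 1]
Highest priority task = 2

2


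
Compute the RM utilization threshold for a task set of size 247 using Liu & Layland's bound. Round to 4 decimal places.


Compute 2^(1/247) = 1.0028102051
Subtract 1: 1.0028102051 - 1 = 0.0028102051
Multiply by n: 247 * 0.0028102051 = 0.6941206597
Round to 4 dp: 0.6941

0.6941


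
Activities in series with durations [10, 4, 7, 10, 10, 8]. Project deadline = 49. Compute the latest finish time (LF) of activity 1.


LF(activity 1) = deadline - sum of successor durations
Successors: activities 2 through 6 with durations [4, 7, 10, 10, 8]
Sum of successor durations = 39
LF = 49 - 39 = 10

10


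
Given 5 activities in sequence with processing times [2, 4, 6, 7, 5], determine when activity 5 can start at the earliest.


Activity 5 starts after activities 1 through 4 complete.
Predecessor durations: [2, 4, 6, 7]
ES = 2 + 4 + 6 + 7 = 19

19


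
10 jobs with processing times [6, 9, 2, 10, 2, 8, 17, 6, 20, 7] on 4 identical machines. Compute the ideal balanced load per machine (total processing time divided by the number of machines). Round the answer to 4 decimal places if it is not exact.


Total processing time = 6 + 9 + 2 + 10 + 2 + 8 + 17 + 6 + 20 + 7 = 87
Number of machines = 4
Ideal balanced load = 87 / 4 = 21.75

21.75


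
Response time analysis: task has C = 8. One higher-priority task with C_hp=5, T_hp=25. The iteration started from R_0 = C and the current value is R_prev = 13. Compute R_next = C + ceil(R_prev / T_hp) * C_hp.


R_next = C + ceil(R_prev / T_hp) * C_hp
ceil(13 / 25) = ceil(0.52) = 1
Interference = 1 * 5 = 5
R_next = 8 + 5 = 13
R_next = R_prev, so the iteration has converged (response time = 13).

13


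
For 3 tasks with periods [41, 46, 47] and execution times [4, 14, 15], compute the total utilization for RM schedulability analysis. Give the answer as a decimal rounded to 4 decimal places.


Compute individual utilizations (exact fractions):
  Task 1: C/T = 4/41 (approx. 0.0976)
  Task 2: C/T = 14/46 = 7/23 (approx. 0.3043)
  Task 3: C/T = 15/47 (approx. 0.3191)
Total utilization U = 4/41 + 7/23 + 15/47 = 31958/44321
Rounded to 4 decimal places: U = 0.7211
RM (Liu & Layland) bound for 3 tasks = 0.779763; compare with U = 31958/44321 (approx. 0.721058)
U <= bound, so schedulable by RM sufficient condition.

0.7211


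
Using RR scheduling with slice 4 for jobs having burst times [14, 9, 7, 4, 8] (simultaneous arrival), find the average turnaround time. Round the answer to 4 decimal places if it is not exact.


Time quantum = 4
Execution trace:
  J1 runs 4 units, time = 4
  J2 runs 4 units, time = 8
  J3 runs 4 units, time = 12
  J4 runs 4 units, time = 16
  J5 runs 4 units, time = 20
  J1 runs 4 units, time = 24
  J2 runs 4 units, time = 28
  J3 runs 3 units, time = 31
  J5 runs 4 units, time = 35
  J1 runs 4 units, time = 39
  J2 runs 1 units, time = 40
  J1 runs 2 units, time = 42
Finish times: [42, 40, 31, 16, 35]
Average turnaround = 164/5 = 32.8

32.8


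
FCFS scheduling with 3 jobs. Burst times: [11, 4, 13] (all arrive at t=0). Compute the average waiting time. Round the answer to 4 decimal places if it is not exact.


FCFS order (as given): [11, 4, 13]
Waiting times:
  Job 1: wait = 0
  Job 2: wait = 11
  Job 3: wait = 15
Sum of waiting times = 26
Average waiting time = 26/3 = 8.6667

8.6667


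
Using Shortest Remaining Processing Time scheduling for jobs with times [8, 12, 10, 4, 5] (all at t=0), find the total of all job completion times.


Since all jobs arrive at t=0, SRPT equals SPT ordering.
SPT order: [4, 5, 8, 10, 12]
Completion times:
  Job 1: p=4, C=4
  Job 2: p=5, C=9
  Job 3: p=8, C=17
  Job 4: p=10, C=27
  Job 5: p=12, C=39
Total completion time = 4 + 9 + 17 + 27 + 39 = 96

96


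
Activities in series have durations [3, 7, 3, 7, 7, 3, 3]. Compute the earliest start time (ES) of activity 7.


Activity 7 starts after activities 1 through 6 complete.
Predecessor durations: [3, 7, 3, 7, 7, 3]
ES = 3 + 7 + 3 + 7 + 7 + 3 = 30

30


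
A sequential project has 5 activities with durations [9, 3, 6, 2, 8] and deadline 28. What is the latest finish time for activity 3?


LF(activity 3) = deadline - sum of successor durations
Successors: activities 4 through 5 with durations [2, 8]
Sum of successor durations = 10
LF = 28 - 10 = 18

18


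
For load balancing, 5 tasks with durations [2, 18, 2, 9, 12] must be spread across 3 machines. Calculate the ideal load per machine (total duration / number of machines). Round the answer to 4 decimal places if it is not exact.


Total processing time = 2 + 18 + 2 + 9 + 12 = 43
Number of machines = 3
Ideal balanced load = 43 / 3 = 14.3333

14.3333


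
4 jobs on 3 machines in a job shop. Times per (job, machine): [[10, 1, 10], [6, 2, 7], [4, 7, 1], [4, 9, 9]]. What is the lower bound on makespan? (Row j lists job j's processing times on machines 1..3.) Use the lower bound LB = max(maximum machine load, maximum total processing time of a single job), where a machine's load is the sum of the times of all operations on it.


Machine loads:
  Machine 1: 10 + 6 + 4 + 4 = 24
  Machine 2: 1 + 2 + 7 + 9 = 19
  Machine 3: 10 + 7 + 1 + 9 = 27
Max machine load = 27
Job totals:
  Job 1: 21
  Job 2: 15
  Job 3: 12
  Job 4: 22
Max job total = 22
Lower bound = max(27, 22) = 27

27


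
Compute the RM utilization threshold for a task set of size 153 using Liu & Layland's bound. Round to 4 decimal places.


Compute 2^(1/153) = 1.0045406514
Subtract 1: 1.0045406514 - 1 = 0.0045406514
Multiply by n: 153 * 0.0045406514 = 0.6947196642
Round to 4 dp: 0.6947

0.6947


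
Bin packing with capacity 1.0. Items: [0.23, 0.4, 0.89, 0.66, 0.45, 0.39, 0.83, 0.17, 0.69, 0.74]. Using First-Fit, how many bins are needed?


Place items sequentially using First-Fit:
  Item 0.23 -> new Bin 1
  Item 0.4 -> Bin 1 (now 0.63)
  Item 0.89 -> new Bin 2
  Item 0.66 -> new Bin 3
  Item 0.45 -> new Bin 4
  Item 0.39 -> Bin 4 (now 0.84)
  Item 0.83 -> new Bin 5
  Item 0.17 -> Bin 1 (now 0.8)
  Item 0.69 -> new Bin 6
  Item 0.74 -> new Bin 7
Total bins used = 7

7


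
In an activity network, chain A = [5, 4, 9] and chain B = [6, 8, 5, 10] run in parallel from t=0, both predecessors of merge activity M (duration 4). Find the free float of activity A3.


ES(A3) = sum of predecessors on chain A = 9
EF(A3) = ES + duration = 9 + 9 = 18
Successor of A3 is M. ES(M) = max(sum(A), sum(B)) = max(18, 29) = 29
Free float = ES(successor) - EF(current) = 29 - 18 = 11

11


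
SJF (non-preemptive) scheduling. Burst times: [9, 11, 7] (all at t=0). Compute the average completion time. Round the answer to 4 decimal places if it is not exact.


SJF order (ascending): [7, 9, 11]
Completion times:
  Job 1: burst=7, C=7
  Job 2: burst=9, C=16
  Job 3: burst=11, C=27
Average completion = 50/3 = 16.6667

16.6667


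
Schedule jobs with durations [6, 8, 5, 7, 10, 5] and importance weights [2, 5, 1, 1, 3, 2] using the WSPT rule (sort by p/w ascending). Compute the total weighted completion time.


Compute p/w ratios and sort ascending (WSPT): [(8, 5), (5, 2), (6, 2), (10, 3), (5, 1), (7, 1)]
Compute weighted completion times:
  Job (p=8,w=5): C=8, w*C=5*8=40
  Job (p=5,w=2): C=13, w*C=2*13=26
  Job (p=6,w=2): C=19, w*C=2*19=38
  Job (p=10,w=3): C=29, w*C=3*29=87
  Job (p=5,w=1): C=34, w*C=1*34=34
  Job (p=7,w=1): C=41, w*C=1*41=41
Total weighted completion time = 266

266


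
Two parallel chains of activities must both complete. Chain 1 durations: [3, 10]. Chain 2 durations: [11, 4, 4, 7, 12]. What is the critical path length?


Path A total = 3 + 10 = 13
Path B total = 11 + 4 + 4 + 7 + 12 = 38
Critical path = longest path = max(13, 38) = 38

38


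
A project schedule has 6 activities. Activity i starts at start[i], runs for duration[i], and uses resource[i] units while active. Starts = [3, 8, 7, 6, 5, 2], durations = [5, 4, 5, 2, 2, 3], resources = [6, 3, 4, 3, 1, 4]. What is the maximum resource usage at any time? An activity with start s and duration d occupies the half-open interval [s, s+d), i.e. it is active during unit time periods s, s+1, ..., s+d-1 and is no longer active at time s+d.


Each activity i is active on [start_i, start_i + duration_i).
Compute total resource usage per time slot:
  t=0: active resources = [], total = 0
  t=1: active resources = [], total = 0
  t=2: active resources = [4], total = 4
  t=3: active resources = [6, 4], total = 10
  t=4: active resources = [6, 4], total = 10
  t=5: active resources = [6, 1], total = 7
  t=6: active resources = [6, 3, 1], total = 10
  t=7: active resources = [6, 4, 3], total = 13
  t=8: active resources = [3, 4], total = 7
  t=9: active resources = [3, 4], total = 7
  t=10: active resources = [3, 4], total = 7
  t=11: active resources = [3, 4], total = 7
Peak resource demand = 13

13


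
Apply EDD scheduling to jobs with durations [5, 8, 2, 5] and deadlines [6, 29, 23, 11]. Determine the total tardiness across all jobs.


Sort by due date (EDD order): [(5, 6), (5, 11), (2, 23), (8, 29)]
Compute completion times and tardiness:
  Job 1: p=5, d=6, C=5, tardiness=max(0,5-6)=0
  Job 2: p=5, d=11, C=10, tardiness=max(0,10-11)=0
  Job 3: p=2, d=23, C=12, tardiness=max(0,12-23)=0
  Job 4: p=8, d=29, C=20, tardiness=max(0,20-29)=0
Total tardiness = 0

0


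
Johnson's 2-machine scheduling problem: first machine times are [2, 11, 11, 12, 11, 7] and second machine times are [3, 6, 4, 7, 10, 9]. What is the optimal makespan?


Apply Johnson's rule:
  Group 1 (a <= b): [(1, 2, 3), (6, 7, 9)]
  Group 2 (a > b): [(5, 11, 10), (4, 12, 7), (2, 11, 6), (3, 11, 4)]
Optimal job order: [1, 6, 5, 4, 2, 3]
Schedule:
  Job 1: M1 done at 2, M2 done at 5
  Job 6: M1 done at 9, M2 done at 18
  Job 5: M1 done at 20, M2 done at 30
  Job 4: M1 done at 32, M2 done at 39
  Job 2: M1 done at 43, M2 done at 49
  Job 3: M1 done at 54, M2 done at 58
Makespan = 58

58


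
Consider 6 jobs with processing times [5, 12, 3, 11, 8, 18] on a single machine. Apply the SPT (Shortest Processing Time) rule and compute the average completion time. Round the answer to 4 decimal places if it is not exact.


Sort jobs by processing time (SPT order): [3, 5, 8, 11, 12, 18]
Compute completion times sequentially:
  Job 1: processing = 3, completes at 3
  Job 2: processing = 5, completes at 8
  Job 3: processing = 8, completes at 16
  Job 4: processing = 11, completes at 27
  Job 5: processing = 12, completes at 39
  Job 6: processing = 18, completes at 57
Sum of completion times = 150
Average completion time = 150/6 = 25.0

25.0


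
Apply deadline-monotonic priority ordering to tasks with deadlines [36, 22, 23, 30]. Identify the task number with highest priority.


Sort tasks by relative deadline (ascending):
  Task 2: deadline = 22
  Task 3: deadline = 23
  Task 4: deadline = 30
  Task 1: deadline = 36
Priority order (highest first): [2, 3, 4, 1]
Highest priority task = 2

2


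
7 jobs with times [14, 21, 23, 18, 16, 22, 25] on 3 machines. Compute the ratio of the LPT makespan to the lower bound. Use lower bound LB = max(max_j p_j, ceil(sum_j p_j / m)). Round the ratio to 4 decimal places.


LPT order: [25, 23, 22, 21, 18, 16, 14]
Machine loads after assignment: [55, 41, 43]
LPT makespan = 55
Lower bound = max(max_job, ceil(total/3)) = max(25, 47) = 47
Ratio = 55 / 47 = 1.1702

1.1702


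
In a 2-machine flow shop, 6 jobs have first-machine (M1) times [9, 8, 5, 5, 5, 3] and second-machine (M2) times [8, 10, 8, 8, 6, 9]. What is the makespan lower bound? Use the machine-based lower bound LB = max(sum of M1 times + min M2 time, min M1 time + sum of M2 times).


LB1 = sum(M1 times) + min(M2 times) = 35 + 6 = 41
LB2 = min(M1 times) + sum(M2 times) = 3 + 49 = 52
Lower bound = max(LB1, LB2) = max(41, 52) = 52

52


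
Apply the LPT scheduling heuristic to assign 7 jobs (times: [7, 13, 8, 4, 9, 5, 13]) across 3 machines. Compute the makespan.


Sort jobs in decreasing order (LPT): [13, 13, 9, 8, 7, 5, 4]
Assign each job to the least loaded machine:
  Machine 1: jobs [13, 7], load = 20
  Machine 2: jobs [13, 5], load = 18
  Machine 3: jobs [9, 8, 4], load = 21
Makespan = max load = 21

21


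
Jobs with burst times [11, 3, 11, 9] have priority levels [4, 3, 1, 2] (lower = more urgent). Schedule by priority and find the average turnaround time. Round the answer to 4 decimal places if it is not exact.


Sort by priority (ascending = highest first):
Order: [(1, 11), (2, 9), (3, 3), (4, 11)]
Completion times:
  Priority 1, burst=11, C=11
  Priority 2, burst=9, C=20
  Priority 3, burst=3, C=23
  Priority 4, burst=11, C=34
Average turnaround = 88/4 = 22.0

22.0
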